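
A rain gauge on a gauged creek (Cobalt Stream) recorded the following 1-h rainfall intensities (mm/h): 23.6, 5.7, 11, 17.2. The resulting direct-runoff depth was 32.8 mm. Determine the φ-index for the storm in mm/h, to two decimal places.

φ ≈ 6.33 mm/h

Only the 3 blocks with intensity above φ contribute runoff: 23.6, 11, 17.2 mm/h.
Σ(I−φ)·Δt = d  ⇒  (23.6+11+17.2 − 3φ)·1 = 32.8
φ = (51.80 − 32.8/1) / 3 = 6.33 mm/h.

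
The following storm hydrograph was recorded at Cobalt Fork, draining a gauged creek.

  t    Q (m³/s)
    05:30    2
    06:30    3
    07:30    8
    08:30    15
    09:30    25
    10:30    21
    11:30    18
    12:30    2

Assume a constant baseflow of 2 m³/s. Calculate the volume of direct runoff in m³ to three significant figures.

Direct-runoff ordinates (Q − Q_b): 0.0, 1.0, 6.0, 13.0, 23.0, 19.0, 16.0, 0.0 m³/s.
ΣQ_DR = 78.00 m³/s.
With Δt = 1 h = 3600 s, V = ΣQ_DR · Δt = 78.00 × 3600 = 2.81 × 10^5 m³.

V ≈ 2.81 × 10^5 m³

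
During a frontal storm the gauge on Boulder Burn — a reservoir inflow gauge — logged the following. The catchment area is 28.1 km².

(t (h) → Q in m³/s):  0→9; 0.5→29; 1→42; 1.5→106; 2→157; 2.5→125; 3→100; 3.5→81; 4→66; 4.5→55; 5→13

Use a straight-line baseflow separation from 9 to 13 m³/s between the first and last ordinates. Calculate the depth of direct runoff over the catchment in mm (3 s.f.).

Direct runoff: 0.00, 19.60, 32.20, 95.80, 146.40, 114.00, 88.60, 69.20, 53.80, 42.40, 0.00 m³/s; ΣQ_DR = 662.0 m³/s.
V = ΣQ_DR · Δt = 662.0 × 1800 s = 1.192 × 10^6 m³.
Over A = 28.1 km², depth = V / A = 42.4 mm.

d ≈ 42.4 mm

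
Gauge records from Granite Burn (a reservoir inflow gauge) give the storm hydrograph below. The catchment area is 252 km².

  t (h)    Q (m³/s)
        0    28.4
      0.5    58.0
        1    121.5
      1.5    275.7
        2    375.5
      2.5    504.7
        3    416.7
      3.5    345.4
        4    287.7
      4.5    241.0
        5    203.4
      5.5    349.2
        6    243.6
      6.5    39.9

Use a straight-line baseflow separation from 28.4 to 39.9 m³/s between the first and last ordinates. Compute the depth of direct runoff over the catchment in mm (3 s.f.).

Direct runoff: 0.00, 28.72, 91.33, 244.65, 343.56, 471.88, 382.99, 310.81, 252.22, 204.64, 166.15, 311.07, 204.58, 0.00 m³/s; ΣQ_DR = 3013 m³/s.
V = ΣQ_DR · Δt = 3013 × 1800 s = 5.423 × 10^6 m³.
Over A = 252 km², depth = V / A = 21.5 mm.

d ≈ 21.5 mm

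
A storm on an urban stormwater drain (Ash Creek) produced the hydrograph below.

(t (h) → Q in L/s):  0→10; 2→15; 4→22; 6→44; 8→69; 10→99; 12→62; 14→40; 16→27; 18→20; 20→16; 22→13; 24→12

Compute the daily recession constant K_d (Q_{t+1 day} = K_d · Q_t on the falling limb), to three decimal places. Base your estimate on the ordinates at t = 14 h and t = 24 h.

K_d ≈ 0.056

Between t = 14 h and t = 24 h the flow falls from 40 to 12 L/s over 5×2 h = 10 h.
Per-interval ratio K = (12/40)^(1/5) = 0.7860; K_d = K^(24/2) = 0.056.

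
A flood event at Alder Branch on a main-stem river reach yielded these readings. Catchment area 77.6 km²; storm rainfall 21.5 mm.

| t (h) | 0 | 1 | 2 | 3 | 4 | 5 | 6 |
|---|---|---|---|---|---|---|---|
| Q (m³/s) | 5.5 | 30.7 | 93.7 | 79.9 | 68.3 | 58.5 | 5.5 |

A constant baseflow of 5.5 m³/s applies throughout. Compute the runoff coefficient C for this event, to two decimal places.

C ≈ 0.66

ΣQ_DR = 303.6 m³/s; V = ΣQ_DR·Δt = 1.093 × 10^6 m³.
Runoff depth d = V / A = 14.08 mm.
C = d / P = 14.08 / 21.5 = 0.66.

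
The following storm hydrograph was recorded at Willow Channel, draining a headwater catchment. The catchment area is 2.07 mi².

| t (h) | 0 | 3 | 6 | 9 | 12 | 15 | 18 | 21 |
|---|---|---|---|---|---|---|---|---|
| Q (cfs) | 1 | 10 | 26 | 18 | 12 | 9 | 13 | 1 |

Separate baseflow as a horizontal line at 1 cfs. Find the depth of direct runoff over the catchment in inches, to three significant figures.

Direct runoff: 0.0, 9.0, 25.0, 17.0, 11.0, 8.0, 12.0, 0.0 cfs; ΣQ_DR = 82.00 cfs.
V = ΣQ_DR · Δt = 82.00 × 10800 s = 8.856 × 10^5 ft³.
Over A = 2.07 mi², depth = V / A = 0.184 in.

d ≈ 0.184 in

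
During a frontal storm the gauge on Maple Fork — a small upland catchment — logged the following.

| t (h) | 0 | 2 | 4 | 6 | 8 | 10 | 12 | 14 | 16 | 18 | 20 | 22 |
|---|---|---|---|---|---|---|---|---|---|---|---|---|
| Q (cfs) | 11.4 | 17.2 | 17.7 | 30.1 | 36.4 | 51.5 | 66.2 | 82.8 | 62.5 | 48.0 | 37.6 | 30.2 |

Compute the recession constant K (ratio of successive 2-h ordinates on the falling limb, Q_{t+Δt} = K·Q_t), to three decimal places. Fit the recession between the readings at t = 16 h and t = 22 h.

Using the recession-limb readings at t = 16 h and t = 22 h: Q falls from 62.5 to 30.2 cfs over 3 intervals.
K = (Q₂/Q₁)^(1/3) = (30.2/62.5)^(1/3) = 0.785.

K ≈ 0.785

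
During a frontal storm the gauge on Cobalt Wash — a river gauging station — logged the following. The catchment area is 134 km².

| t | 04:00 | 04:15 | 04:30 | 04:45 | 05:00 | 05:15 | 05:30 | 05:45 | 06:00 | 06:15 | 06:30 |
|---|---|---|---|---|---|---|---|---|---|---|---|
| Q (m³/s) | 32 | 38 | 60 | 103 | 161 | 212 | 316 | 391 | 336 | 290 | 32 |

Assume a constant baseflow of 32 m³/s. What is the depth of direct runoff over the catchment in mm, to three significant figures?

Direct runoff: 0.0, 6.0, 28.0, 71.0, 129.0, 180.0, 284.0, 359.0, 304.0, 258.0, 0.0 m³/s; ΣQ_DR = 1619 m³/s.
V = ΣQ_DR · Δt = 1619 × 900 s = 1.457 × 10^6 m³.
Over A = 134 km², depth = V / A = 10.9 mm.

d ≈ 10.9 mm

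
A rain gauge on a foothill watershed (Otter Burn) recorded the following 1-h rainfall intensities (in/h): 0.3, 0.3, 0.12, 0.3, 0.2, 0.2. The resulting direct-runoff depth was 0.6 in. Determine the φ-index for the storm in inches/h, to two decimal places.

Only the 5 blocks with intensity above φ contribute runoff: 0.3, 0.3, 0.3, 0.2, 0.2 in/h.
Σ(I−φ)·Δt = d  ⇒  (0.3+0.3+0.3+0.2+0.2 − 5φ)·1 = 0.6
φ = (1.300 − 0.6/1) / 5 = 0.14 in/h.

φ ≈ 0.14 in/h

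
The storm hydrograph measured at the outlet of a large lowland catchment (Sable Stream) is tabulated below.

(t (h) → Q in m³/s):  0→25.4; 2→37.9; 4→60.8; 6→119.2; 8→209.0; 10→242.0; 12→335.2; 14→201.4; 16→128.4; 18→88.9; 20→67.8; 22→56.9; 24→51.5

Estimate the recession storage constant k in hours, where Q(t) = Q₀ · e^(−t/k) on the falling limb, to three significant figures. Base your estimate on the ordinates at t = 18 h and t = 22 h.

On the falling limb, Q drops from 88.9 to 56.9 m³/s between t = 18 h and t = 22 h (Δt = 4 h).
k = −Δt / ln(Q₂/Q₁) = −4 / ln(56.9/88.9) = 8.96 h.

k ≈ 8.96 h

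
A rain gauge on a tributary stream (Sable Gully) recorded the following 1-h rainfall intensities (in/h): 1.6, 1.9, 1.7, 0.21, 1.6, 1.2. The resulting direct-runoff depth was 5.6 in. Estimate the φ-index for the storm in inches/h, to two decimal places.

Only the 5 blocks with intensity above φ contribute runoff: 1.6, 1.9, 1.7, 1.6, 1.2 in/h.
Σ(I−φ)·Δt = d  ⇒  (1.6+1.9+1.7+1.6+1.2 − 5φ)·1 = 5.6
φ = (8.000 − 5.6/1) / 5 = 0.48 in/h.

φ ≈ 0.48 in/h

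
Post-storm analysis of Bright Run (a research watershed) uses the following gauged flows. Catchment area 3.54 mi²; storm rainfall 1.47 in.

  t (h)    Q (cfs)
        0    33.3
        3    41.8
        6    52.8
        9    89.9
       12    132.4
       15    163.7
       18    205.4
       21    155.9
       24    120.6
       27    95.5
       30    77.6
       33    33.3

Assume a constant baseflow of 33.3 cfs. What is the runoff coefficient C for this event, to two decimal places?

ΣQ_DR = 802.6 cfs; V = ΣQ_DR·Δt = 8.668 × 10^6 ft³.
Runoff depth d = V / A = 1.054 in.
C = d / P = 1.054 / 1.47 = 0.72.

C ≈ 0.72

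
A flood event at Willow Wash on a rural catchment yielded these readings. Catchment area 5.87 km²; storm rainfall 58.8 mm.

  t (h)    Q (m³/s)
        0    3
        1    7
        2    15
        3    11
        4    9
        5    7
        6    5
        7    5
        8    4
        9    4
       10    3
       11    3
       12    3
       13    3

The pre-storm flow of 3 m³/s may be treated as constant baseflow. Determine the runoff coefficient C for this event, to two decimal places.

ΣQ_DR = 40.00 m³/s; V = ΣQ_DR·Δt = 1.440 × 10^5 m³.
Runoff depth d = V / A = 24.53 mm.
C = d / P = 24.53 / 58.8 = 0.42.

C ≈ 0.42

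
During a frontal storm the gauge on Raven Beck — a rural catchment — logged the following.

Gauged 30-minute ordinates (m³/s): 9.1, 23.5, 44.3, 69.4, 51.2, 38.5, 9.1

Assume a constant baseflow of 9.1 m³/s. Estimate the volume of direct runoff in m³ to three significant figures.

V ≈ 3.27 × 10^5 m³

Direct-runoff ordinates (Q − Q_b): 0.0, 14.4, 35.2, 60.3, 42.1, 29.4, 0.0 m³/s.
ΣQ_DR = 181.4 m³/s.
With Δt = 0.5 h = 1800 s, V = ΣQ_DR · Δt = 181.4 × 1800 = 3.27 × 10^5 m³.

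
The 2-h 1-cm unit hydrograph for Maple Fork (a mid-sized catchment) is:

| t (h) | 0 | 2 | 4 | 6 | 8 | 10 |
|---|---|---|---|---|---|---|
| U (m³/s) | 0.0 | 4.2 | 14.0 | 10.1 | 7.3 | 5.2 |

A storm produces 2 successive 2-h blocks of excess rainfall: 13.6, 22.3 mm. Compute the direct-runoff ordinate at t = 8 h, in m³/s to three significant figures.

By discrete convolution, Q_j = Σ (P_i / 10 mm) · U_{j−i}.
At t = 8 h (j=4): Q = (13.6/10)·7.3 + (22.3/10)·10.1 = 32.5 m³/s.

Q ≈ 32.5 m³/s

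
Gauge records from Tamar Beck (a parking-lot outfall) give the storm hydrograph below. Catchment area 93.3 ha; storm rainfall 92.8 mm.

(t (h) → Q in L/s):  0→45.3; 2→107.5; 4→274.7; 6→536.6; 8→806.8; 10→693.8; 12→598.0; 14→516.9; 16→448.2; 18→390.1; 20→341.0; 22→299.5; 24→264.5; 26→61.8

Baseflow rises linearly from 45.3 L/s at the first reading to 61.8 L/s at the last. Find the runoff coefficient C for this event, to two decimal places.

C ≈ 0.39

ΣQ_DR = 4635 L/s; V = ΣQ_DR·Δt = 3.337 × 10^7 L.
Runoff depth d = V / A = 35.77 mm.
C = d / P = 35.77 / 92.8 = 0.39.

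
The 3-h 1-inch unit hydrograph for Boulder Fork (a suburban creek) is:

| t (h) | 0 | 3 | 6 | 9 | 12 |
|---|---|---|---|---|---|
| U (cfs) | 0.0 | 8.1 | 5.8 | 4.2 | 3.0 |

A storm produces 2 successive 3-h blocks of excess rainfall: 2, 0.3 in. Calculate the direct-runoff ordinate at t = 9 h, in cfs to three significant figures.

By discrete convolution, Q_j = Σ (P_i / 1 in) · U_{j−i}.
At t = 9 h (j=3): Q = (2/1)·4.2 + (0.3/1)·5.8 = 10.1 cfs.

Q ≈ 10.1 cfs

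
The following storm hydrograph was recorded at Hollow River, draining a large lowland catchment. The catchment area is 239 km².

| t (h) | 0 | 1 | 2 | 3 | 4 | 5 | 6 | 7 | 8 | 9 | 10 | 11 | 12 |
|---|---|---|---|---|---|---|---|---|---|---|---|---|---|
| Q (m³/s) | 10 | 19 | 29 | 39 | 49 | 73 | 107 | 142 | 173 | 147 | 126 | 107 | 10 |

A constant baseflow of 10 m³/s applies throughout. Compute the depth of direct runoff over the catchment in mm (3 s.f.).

Direct runoff: 0.0, 9.0, 19.0, 29.0, 39.0, 63.0, 97.0, 132.0, 163.0, 137.0, 116.0, 97.0, 0.0 m³/s; ΣQ_DR = 901.0 m³/s.
V = ΣQ_DR · Δt = 901.0 × 3600 s = 3.244 × 10^6 m³.
Over A = 239 km², depth = V / A = 13.6 mm.

d ≈ 13.6 mm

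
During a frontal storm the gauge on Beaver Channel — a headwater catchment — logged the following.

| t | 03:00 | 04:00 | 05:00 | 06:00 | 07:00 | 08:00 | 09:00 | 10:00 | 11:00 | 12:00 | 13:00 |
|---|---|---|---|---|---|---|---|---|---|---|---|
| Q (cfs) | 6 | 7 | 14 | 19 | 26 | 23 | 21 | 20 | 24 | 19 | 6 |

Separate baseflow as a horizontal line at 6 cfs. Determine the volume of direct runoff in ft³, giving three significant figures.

Direct-runoff ordinates (Q − Q_b): 0.0, 1.0, 8.0, 13.0, 20.0, 17.0, 15.0, 14.0, 18.0, 13.0, 0.0 cfs.
ΣQ_DR = 119.0 cfs.
With Δt = 1 h = 3600 s, V = ΣQ_DR · Δt = 119.0 × 3600 = 4.28 × 10^5 ft³.

V ≈ 4.28 × 10^5 ft³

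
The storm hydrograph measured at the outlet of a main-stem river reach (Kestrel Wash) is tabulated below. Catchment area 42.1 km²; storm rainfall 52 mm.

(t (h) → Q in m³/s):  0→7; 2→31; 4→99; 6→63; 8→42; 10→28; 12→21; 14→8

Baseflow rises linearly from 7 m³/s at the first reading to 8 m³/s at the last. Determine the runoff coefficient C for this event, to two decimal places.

ΣQ_DR = 239.0 m³/s; V = ΣQ_DR·Δt = 1.721 × 10^6 m³.
Runoff depth d = V / A = 40.87 mm.
C = d / P = 40.87 / 52 = 0.79.

C ≈ 0.79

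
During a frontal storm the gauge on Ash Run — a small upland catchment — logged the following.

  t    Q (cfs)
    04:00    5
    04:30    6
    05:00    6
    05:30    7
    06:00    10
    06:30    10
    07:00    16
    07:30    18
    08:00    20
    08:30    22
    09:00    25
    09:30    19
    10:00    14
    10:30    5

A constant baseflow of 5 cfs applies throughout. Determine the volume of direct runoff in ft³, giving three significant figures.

V ≈ 2.03 × 10^5 ft³

Direct-runoff ordinates (Q − Q_b): 0.0, 1.0, 1.0, 2.0, 5.0, 5.0, 11.0, 13.0, 15.0, 17.0, 20.0, 14.0, 9.0, 0.0 cfs.
ΣQ_DR = 113.0 cfs.
With Δt = 0.5 h = 1800 s, V = ΣQ_DR · Δt = 113.0 × 1800 = 2.03 × 10^5 ft³.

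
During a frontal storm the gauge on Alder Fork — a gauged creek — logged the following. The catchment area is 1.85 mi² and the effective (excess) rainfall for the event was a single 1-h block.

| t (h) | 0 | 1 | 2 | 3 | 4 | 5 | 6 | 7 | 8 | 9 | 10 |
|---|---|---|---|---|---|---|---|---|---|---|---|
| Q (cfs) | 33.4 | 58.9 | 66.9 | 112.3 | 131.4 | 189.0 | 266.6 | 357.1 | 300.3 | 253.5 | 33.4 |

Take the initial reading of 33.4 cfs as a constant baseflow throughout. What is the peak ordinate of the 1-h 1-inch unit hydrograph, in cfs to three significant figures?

U_p ≈ 269 cfs

Direct runoff: 0.0, 25.5, 33.5, 78.9, 98.0, 155.6, 233.2, 323.7, 266.9, 220.1, 0.0 cfs; ΣQ_DR = 1435 cfs, peak = 323.7 cfs.
Runoff depth d = ΣQ_DR·Δt / A = 1435 × 3600 / (1.85 mi²) = 1.202 in.
The 1-inch UH is the DRH scaled by (1 in)/d, so U_p = 323.7 × 1/1.202 = 269 cfs.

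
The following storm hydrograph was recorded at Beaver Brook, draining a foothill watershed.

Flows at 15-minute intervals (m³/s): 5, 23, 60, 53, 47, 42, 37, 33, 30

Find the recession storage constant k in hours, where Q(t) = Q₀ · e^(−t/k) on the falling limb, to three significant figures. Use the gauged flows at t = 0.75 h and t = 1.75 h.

k ≈ 2.11 h

On the falling limb, Q drops from 53 to 33 m³/s between t = 0.75 h and t = 1.75 h (Δt = 1 h).
k = −Δt / ln(Q₂/Q₁) = −1 / ln(33/53) = 2.11 h.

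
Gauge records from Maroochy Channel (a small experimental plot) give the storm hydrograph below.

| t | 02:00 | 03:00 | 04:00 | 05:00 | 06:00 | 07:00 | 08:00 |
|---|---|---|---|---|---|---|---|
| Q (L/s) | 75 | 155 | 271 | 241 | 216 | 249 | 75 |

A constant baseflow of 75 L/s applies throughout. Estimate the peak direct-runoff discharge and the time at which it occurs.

Q_p = 196.0 L/s at t = 04:00

Subtracting baseflow gives direct-runoff ordinates: 0.0, 80.0, 196.0, 166.0, 141.0, 174.0, 0.0 L/s.
The maximum is 196.0 L/s, occurring at the reading for t = 04:00.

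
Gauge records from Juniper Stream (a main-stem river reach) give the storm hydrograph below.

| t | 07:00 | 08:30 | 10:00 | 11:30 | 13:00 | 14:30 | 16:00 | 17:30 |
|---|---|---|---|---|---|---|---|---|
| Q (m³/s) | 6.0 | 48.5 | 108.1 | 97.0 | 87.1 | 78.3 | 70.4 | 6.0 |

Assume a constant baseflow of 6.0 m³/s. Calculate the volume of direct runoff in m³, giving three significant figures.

Direct-runoff ordinates (Q − Q_b): 0.0, 42.5, 102.1, 91.0, 81.1, 72.3, 64.4, 0.0 m³/s.
ΣQ_DR = 453.4 m³/s.
With Δt = 1.5 h = 5400 s, V = ΣQ_DR · Δt = 453.4 × 5400 = 2.45 × 10^6 m³.

V ≈ 2.45 × 10^6 m³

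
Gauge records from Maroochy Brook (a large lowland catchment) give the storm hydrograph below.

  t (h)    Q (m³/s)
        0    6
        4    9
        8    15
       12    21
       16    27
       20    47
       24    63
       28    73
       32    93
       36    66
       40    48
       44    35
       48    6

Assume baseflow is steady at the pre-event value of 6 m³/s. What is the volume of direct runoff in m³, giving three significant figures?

Direct-runoff ordinates (Q − Q_b): 0.0, 3.0, 9.0, 15.0, 21.0, 41.0, 57.0, 67.0, 87.0, 60.0, 42.0, 29.0, 0.0 m³/s.
ΣQ_DR = 431.0 m³/s.
With Δt = 4 h = 14400 s, V = ΣQ_DR · Δt = 431.0 × 14400 = 6.21 × 10^6 m³.

V ≈ 6.21 × 10^6 m³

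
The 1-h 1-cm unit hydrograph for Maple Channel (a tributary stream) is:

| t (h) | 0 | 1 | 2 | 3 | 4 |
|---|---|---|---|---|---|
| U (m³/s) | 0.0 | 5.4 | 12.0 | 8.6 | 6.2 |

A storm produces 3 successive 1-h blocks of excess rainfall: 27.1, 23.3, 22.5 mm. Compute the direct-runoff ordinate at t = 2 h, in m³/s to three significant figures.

By discrete convolution, Q_j = Σ (P_i / 10 mm) · U_{j−i}.
At t = 2 h (j=2): Q = (27.1/10)·12.0 + (23.3/10)·5.4 + (22.5/10)·0.0 = 45.1 m³/s.

Q ≈ 45.1 m³/s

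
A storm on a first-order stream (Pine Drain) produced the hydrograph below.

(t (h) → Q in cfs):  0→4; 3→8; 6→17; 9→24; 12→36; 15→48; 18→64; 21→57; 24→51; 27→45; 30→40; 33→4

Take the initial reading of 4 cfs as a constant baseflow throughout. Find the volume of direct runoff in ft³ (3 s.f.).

Direct-runoff ordinates (Q − Q_b): 0.0, 4.0, 13.0, 20.0, 32.0, 44.0, 60.0, 53.0, 47.0, 41.0, 36.0, 0.0 cfs.
ΣQ_DR = 350.0 cfs.
With Δt = 3 h = 10800 s, V = ΣQ_DR · Δt = 350.0 × 10800 = 3.78 × 10^6 ft³.

V ≈ 3.78 × 10^6 ft³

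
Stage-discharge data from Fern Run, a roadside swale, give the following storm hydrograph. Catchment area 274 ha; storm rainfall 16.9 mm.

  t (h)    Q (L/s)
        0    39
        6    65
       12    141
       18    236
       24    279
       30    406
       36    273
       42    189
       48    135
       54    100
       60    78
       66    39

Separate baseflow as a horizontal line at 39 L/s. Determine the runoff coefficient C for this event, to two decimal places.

C ≈ 0.71

ΣQ_DR = 1512 L/s; V = ΣQ_DR·Δt = 3.266 × 10^7 L.
Runoff depth d = V / A = 11.92 mm.
C = d / P = 11.92 / 16.9 = 0.71.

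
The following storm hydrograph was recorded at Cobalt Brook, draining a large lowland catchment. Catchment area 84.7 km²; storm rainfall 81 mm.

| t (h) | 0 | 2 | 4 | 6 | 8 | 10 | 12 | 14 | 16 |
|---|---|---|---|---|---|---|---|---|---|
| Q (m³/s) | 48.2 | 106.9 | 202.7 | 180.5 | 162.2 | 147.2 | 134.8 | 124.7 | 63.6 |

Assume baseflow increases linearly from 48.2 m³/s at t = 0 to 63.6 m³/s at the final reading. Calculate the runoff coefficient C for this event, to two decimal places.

C ≈ 0.70

ΣQ_DR = 667.7 m³/s; V = ΣQ_DR·Δt = 4.807 × 10^6 m³.
Runoff depth d = V / A = 56.76 mm.
C = d / P = 56.76 / 81 = 0.70.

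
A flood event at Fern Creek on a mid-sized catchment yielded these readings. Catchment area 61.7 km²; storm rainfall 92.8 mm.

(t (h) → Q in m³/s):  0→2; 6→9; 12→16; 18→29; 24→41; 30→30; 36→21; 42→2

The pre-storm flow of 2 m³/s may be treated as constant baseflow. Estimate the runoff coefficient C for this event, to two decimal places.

C ≈ 0.51

ΣQ_DR = 134.0 m³/s; V = ΣQ_DR·Δt = 2.894 × 10^6 m³.
Runoff depth d = V / A = 46.91 mm.
C = d / P = 46.91 / 92.8 = 0.51.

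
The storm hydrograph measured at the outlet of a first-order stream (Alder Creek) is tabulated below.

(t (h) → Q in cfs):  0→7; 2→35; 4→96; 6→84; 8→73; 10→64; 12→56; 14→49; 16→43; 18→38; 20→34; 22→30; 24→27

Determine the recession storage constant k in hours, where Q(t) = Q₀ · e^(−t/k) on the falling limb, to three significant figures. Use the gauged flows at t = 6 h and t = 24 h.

On the falling limb, Q drops from 84 to 27 cfs between t = 6 h and t = 24 h (Δt = 18 h).
k = −Δt / ln(Q₂/Q₁) = −18 / ln(27/84) = 15.9 h.

k ≈ 15.9 h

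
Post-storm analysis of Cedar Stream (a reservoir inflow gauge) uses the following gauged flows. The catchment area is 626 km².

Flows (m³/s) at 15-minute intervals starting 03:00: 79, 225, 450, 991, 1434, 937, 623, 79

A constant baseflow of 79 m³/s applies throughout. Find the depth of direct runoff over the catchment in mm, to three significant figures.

d ≈ 6.02 mm

Direct runoff: 0.0, 146.0, 371.0, 912.0, 1355.0, 858.0, 544.0, 0.0 m³/s; ΣQ_DR = 4186 m³/s.
V = ΣQ_DR · Δt = 4186 × 900 s = 3.767 × 10^6 m³.
Over A = 626 km², depth = V / A = 6.02 mm.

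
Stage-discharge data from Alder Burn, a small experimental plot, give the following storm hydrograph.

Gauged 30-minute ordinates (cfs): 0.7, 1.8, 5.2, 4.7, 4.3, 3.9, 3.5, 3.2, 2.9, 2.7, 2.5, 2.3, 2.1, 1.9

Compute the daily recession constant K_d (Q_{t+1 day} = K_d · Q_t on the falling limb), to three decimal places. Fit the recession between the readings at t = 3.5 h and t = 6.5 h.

K_d ≈ 0.015

Between t = 3.5 h and t = 6.5 h the flow falls from 3.2 to 1.9 cfs over 6×0.5 h = 3 h.
Per-interval ratio K = (1.9/3.2)^(1/6) = 0.9168; K_d = K^(24/0.5) = 0.015.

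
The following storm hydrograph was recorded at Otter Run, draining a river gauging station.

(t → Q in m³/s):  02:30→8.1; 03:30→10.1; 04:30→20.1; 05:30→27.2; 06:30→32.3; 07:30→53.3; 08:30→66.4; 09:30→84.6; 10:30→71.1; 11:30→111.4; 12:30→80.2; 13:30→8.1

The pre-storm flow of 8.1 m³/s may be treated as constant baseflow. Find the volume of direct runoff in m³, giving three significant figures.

Direct-runoff ordinates (Q − Q_b): 0.0, 2.0, 12.0, 19.1, 24.2, 45.2, 58.3, 76.5, 63.0, 103.3, 72.1, 0.0 m³/s.
ΣQ_DR = 475.7 m³/s.
With Δt = 1 h = 3600 s, V = ΣQ_DR · Δt = 475.7 × 3600 = 1.71 × 10^6 m³.

V ≈ 1.71 × 10^6 m³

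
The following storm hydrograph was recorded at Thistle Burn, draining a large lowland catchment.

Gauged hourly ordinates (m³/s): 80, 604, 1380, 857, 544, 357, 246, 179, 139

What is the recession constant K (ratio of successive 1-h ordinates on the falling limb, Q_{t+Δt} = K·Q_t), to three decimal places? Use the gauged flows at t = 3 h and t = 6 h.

Using the recession-limb readings at t = 3 h and t = 6 h: Q falls from 857 to 246 m³/s over 3 intervals.
K = (Q₂/Q₁)^(1/3) = (246/857)^(1/3) = 0.660.

K ≈ 0.660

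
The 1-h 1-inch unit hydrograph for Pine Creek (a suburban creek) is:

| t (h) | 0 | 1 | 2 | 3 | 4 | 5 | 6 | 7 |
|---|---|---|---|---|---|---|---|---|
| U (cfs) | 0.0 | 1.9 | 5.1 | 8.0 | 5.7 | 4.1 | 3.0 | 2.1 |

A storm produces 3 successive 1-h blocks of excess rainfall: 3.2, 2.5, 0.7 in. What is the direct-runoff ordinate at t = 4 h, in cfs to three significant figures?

By discrete convolution, Q_j = Σ (P_i / 1 in) · U_{j−i}.
At t = 4 h (j=4): Q = (3.2/1)·5.7 + (2.5/1)·8.0 + (0.7/1)·5.1 = 41.8 cfs.

Q ≈ 41.8 cfs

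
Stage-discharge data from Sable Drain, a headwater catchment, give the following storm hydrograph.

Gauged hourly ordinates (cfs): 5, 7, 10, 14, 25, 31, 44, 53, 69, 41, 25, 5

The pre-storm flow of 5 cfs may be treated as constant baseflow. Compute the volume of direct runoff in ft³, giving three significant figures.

V ≈ 9.68 × 10^5 ft³

Direct-runoff ordinates (Q − Q_b): 0.0, 2.0, 5.0, 9.0, 20.0, 26.0, 39.0, 48.0, 64.0, 36.0, 20.0, 0.0 cfs.
ΣQ_DR = 269.0 cfs.
With Δt = 1 h = 3600 s, V = ΣQ_DR · Δt = 269.0 × 3600 = 9.68 × 10^5 ft³.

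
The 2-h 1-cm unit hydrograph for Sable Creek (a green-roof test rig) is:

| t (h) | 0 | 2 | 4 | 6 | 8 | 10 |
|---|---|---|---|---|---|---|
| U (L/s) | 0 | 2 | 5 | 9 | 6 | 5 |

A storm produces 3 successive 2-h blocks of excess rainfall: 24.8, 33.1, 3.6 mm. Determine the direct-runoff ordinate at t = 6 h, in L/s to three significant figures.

By discrete convolution, Q_j = Σ (P_i / 10 mm) · U_{j−i}.
At t = 6 h (j=3): Q = (24.8/10)·9 + (33.1/10)·5 + (3.6/10)·2 = 39.6 L/s.

Q ≈ 39.6 L/s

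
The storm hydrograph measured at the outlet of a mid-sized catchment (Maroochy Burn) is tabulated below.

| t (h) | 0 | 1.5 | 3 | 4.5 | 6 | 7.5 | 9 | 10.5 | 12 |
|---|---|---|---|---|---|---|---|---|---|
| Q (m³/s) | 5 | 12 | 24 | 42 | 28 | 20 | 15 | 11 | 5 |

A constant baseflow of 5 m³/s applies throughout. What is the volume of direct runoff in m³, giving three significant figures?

V ≈ 6.32 × 10^5 m³

Direct-runoff ordinates (Q − Q_b): 0.0, 7.0, 19.0, 37.0, 23.0, 15.0, 10.0, 6.0, 0.0 m³/s.
ΣQ_DR = 117.0 m³/s.
With Δt = 1.5 h = 5400 s, V = ΣQ_DR · Δt = 117.0 × 5400 = 6.32 × 10^5 m³.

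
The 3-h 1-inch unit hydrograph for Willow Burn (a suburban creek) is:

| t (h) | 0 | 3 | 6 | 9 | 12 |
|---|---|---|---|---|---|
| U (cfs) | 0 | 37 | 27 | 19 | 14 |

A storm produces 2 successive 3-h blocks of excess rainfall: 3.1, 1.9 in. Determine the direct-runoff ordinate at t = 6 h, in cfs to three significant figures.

By discrete convolution, Q_j = Σ (P_i / 1 in) · U_{j−i}.
At t = 6 h (j=2): Q = (3.1/1)·27 + (1.9/1)·37 = 154 cfs.

Q ≈ 154 cfs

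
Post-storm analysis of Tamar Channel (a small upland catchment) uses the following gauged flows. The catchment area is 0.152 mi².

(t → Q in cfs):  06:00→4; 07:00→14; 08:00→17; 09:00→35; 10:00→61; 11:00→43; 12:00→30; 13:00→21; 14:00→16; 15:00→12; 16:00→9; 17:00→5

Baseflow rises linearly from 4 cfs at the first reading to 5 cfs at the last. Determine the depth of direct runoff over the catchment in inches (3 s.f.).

Direct runoff: 0.00, 9.91, 12.82, 30.73, 56.64, 38.55, 25.45, 16.36, 11.27, 7.18, 4.09, 0.00 cfs; ΣQ_DR = 213.0 cfs.
V = ΣQ_DR · Δt = 213.0 × 3600 s = 7.668 × 10^5 ft³.
Over A = 0.152 mi², depth = V / A = 2.17 in.

d ≈ 2.17 in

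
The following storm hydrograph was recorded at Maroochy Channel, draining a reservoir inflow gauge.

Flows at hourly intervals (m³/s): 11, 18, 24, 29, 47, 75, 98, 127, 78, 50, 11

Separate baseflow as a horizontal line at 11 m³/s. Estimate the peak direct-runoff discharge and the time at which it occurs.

Q_p = 116.0 m³/s at t = 7 h

Subtracting baseflow gives direct-runoff ordinates: 0.0, 7.0, 13.0, 18.0, 36.0, 64.0, 87.0, 116.0, 67.0, 39.0, 0.0 m³/s.
The maximum is 116.0 m³/s, occurring at the reading for t = 7 h.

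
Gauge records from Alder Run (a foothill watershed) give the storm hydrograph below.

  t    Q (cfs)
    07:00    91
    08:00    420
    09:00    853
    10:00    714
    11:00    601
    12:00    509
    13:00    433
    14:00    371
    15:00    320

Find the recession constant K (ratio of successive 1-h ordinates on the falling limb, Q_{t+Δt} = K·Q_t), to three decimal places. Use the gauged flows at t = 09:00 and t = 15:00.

Using the recession-limb readings at t = 09:00 and t = 15:00: Q falls from 853 to 320 cfs over 6 intervals.
K = (Q₂/Q₁)^(1/6) = (320/853)^(1/6) = 0.849.

K ≈ 0.849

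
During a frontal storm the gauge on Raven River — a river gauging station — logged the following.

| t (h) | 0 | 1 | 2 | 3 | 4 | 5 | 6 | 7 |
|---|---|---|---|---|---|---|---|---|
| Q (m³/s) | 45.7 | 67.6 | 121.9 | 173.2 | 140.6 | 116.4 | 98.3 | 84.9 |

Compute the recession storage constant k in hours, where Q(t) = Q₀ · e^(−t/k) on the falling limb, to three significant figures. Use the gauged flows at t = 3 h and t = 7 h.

On the falling limb, Q drops from 173.2 to 84.9 m³/s between t = 3 h and t = 7 h (Δt = 4 h).
k = −Δt / ln(Q₂/Q₁) = −4 / ln(84.9/173.2) = 5.61 h.

k ≈ 5.61 h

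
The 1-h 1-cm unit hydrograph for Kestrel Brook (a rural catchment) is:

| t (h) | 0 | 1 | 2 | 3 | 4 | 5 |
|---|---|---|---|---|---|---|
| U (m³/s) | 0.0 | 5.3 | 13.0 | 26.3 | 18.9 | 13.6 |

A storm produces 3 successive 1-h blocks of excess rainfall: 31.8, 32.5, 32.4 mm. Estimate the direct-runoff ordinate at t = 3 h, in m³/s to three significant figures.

By discrete convolution, Q_j = Σ (P_i / 10 mm) · U_{j−i}.
At t = 3 h (j=3): Q = (31.8/10)·26.3 + (32.5/10)·13.0 + (32.4/10)·5.3 = 143 m³/s.

Q ≈ 143 m³/s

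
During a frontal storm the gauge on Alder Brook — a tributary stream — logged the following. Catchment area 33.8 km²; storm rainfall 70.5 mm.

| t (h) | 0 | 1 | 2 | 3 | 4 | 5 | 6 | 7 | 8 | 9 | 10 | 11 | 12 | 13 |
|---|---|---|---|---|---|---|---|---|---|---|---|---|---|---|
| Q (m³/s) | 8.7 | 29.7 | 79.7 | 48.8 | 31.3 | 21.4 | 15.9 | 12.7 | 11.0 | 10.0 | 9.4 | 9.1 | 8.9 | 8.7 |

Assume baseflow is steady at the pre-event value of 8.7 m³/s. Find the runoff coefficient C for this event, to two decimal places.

C ≈ 0.28

ΣQ_DR = 183.5 m³/s; V = ΣQ_DR·Δt = 6.606 × 10^5 m³.
Runoff depth d = V / A = 19.54 mm.
C = d / P = 19.54 / 70.5 = 0.28.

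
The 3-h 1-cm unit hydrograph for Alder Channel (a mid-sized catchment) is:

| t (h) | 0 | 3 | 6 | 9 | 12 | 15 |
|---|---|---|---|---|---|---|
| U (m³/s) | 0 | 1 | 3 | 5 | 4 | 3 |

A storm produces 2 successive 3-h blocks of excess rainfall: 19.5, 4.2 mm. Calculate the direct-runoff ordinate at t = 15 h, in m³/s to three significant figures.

Q ≈ 7.53 m³/s

By discrete convolution, Q_j = Σ (P_i / 10 mm) · U_{j−i}.
At t = 15 h (j=5): Q = (19.5/10)·3 + (4.2/10)·4 = 7.53 m³/s.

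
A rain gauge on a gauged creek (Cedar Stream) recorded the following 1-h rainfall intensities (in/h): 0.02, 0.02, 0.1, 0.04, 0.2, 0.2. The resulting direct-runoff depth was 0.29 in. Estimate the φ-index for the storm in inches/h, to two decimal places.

Only the 3 blocks with intensity above φ contribute runoff: 0.1, 0.2, 0.2 in/h.
Σ(I−φ)·Δt = d  ⇒  (0.1+0.2+0.2 − 3φ)·1 = 0.29
φ = (0.5000 − 0.29/1) / 3 = 0.07 in/h.

φ ≈ 0.07 in/h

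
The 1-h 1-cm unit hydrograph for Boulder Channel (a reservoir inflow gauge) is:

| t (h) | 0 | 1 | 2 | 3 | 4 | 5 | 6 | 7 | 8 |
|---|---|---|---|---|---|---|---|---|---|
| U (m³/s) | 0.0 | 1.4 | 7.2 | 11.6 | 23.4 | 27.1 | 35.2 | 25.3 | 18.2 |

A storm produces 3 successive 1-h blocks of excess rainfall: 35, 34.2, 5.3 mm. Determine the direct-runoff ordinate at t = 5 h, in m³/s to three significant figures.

By discrete convolution, Q_j = Σ (P_i / 10 mm) · U_{j−i}.
At t = 5 h (j=5): Q = (35/10)·27.1 + (34.2/10)·23.4 + (5.3/10)·11.6 = 181 m³/s.

Q ≈ 181 m³/s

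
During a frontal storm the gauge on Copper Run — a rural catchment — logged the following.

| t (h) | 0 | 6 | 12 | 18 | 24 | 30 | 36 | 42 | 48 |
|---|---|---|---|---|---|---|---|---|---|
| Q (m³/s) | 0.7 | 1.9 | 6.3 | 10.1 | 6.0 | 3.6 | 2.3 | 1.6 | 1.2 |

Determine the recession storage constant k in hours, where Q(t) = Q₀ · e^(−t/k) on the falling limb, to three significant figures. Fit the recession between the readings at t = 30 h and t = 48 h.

k ≈ 16.4 h

On the falling limb, Q drops from 3.6 to 1.2 m³/s between t = 30 h and t = 48 h (Δt = 18 h).
k = −Δt / ln(Q₂/Q₁) = −18 / ln(1.2/3.6) = 16.4 h.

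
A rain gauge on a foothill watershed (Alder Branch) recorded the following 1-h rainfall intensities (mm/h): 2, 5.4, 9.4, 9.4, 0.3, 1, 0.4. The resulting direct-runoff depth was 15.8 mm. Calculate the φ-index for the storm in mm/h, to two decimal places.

Only the 3 blocks with intensity above φ contribute runoff: 5.4, 9.4, 9.4 mm/h.
Σ(I−φ)·Δt = d  ⇒  (5.4+9.4+9.4 − 3φ)·1 = 15.8
φ = (24.20 − 15.8/1) / 3 = 2.80 mm/h.

φ ≈ 2.80 mm/h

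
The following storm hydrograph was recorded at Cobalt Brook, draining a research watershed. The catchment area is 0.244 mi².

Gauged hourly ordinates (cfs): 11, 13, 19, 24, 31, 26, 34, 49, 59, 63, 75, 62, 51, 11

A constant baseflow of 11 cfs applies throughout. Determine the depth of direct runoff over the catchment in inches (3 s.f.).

d ≈ 2.38 in

Direct runoff: 0.0, 2.0, 8.0, 13.0, 20.0, 15.0, 23.0, 38.0, 48.0, 52.0, 64.0, 51.0, 40.0, 0.0 cfs; ΣQ_DR = 374.0 cfs.
V = ΣQ_DR · Δt = 374.0 × 3600 s = 1.346 × 10^6 ft³.
Over A = 0.244 mi², depth = V / A = 2.38 in.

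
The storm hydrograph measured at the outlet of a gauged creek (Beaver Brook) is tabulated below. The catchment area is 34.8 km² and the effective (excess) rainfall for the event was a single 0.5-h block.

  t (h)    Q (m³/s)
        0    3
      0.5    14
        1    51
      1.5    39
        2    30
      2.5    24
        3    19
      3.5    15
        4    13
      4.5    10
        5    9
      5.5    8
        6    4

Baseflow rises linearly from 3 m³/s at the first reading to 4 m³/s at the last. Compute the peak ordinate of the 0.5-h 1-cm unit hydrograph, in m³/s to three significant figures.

Direct runoff: 0.00, 10.92, 47.83, 35.75, 26.67, 20.58, 15.50, 11.42, 9.33, 6.25, 5.17, 4.08, 0.00 m³/s; ΣQ_DR = 193.5 m³/s, peak = 47.83 m³/s.
Runoff depth d = ΣQ_DR·Δt / A = 193.5 × 1800 / (34.8 km²) = 10.01 mm.
The 1-cm UH is the DRH scaled by (10 mm)/d, so U_p = 47.83 × 10/10.01 = 47.8 m³/s.

U_p ≈ 47.8 m³/s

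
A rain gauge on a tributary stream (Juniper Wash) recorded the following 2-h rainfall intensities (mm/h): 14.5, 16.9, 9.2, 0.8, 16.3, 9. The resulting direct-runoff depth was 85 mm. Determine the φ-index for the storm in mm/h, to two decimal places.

φ ≈ 4.68 mm/h

Only the 5 blocks with intensity above φ contribute runoff: 14.5, 16.9, 9.2, 16.3, 9 mm/h.
Σ(I−φ)·Δt = d  ⇒  (14.5+16.9+9.2+16.3+9 − 5φ)·2 = 85
φ = (65.90 − 85/2) / 5 = 4.68 mm/h.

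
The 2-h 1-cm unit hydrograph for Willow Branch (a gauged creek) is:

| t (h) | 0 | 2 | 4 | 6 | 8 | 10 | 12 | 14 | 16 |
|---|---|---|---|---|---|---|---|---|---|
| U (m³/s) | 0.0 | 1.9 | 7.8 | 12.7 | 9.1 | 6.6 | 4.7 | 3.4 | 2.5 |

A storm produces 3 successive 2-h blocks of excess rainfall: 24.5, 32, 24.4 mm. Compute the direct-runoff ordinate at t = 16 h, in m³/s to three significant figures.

Q ≈ 28.5 m³/s

By discrete convolution, Q_j = Σ (P_i / 10 mm) · U_{j−i}.
At t = 16 h (j=8): Q = (24.5/10)·2.5 + (32/10)·3.4 + (24.4/10)·4.7 = 28.5 m³/s.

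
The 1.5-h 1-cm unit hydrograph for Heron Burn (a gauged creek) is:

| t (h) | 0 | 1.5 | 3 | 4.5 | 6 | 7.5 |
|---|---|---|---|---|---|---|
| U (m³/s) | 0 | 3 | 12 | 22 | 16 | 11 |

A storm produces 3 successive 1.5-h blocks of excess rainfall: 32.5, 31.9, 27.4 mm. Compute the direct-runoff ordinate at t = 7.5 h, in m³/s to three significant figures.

Q ≈ 147 m³/s

By discrete convolution, Q_j = Σ (P_i / 10 mm) · U_{j−i}.
At t = 7.5 h (j=5): Q = (32.5/10)·11 + (31.9/10)·16 + (27.4/10)·22 = 147 m³/s.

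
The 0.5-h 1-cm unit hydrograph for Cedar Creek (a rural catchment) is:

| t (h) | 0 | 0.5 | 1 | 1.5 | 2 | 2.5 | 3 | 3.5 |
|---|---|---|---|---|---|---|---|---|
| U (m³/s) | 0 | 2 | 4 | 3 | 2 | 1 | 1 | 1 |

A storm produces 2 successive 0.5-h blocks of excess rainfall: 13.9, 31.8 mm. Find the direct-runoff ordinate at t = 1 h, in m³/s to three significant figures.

Q ≈ 11.9 m³/s

By discrete convolution, Q_j = Σ (P_i / 10 mm) · U_{j−i}.
At t = 1 h (j=2): Q = (13.9/10)·4 + (31.8/10)·2 = 11.9 m³/s.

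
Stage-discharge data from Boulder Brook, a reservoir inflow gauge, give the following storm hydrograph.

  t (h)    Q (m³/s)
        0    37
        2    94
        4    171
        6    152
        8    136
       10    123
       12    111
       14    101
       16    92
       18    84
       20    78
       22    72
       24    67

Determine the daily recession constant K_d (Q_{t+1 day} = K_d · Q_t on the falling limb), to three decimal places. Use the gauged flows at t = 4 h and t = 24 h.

Between t = 4 h and t = 24 h the flow falls from 171 to 67 m³/s over 10×2 h = 20 h.
Per-interval ratio K = (67/171)^(1/10) = 0.9106; K_d = K^(24/2) = 0.325.

K_d ≈ 0.325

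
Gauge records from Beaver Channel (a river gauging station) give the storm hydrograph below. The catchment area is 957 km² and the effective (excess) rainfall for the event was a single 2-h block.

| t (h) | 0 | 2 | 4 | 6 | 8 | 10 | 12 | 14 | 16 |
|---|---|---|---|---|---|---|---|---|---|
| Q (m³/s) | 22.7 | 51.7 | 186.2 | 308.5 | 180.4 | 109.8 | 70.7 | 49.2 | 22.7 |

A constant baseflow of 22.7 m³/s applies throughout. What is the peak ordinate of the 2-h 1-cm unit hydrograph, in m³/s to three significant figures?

U_p ≈ 476 m³/s

Direct runoff: 0.0, 29.0, 163.5, 285.8, 157.7, 87.1, 48.0, 26.5, 0.0 m³/s; ΣQ_DR = 797.6 m³/s, peak = 285.8 m³/s.
Runoff depth d = ΣQ_DR·Δt / A = 797.6 × 7200 / (957 km²) = 6.001 mm.
The 1-cm UH is the DRH scaled by (10 mm)/d, so U_p = 285.8 × 10/6.001 = 476 m³/s.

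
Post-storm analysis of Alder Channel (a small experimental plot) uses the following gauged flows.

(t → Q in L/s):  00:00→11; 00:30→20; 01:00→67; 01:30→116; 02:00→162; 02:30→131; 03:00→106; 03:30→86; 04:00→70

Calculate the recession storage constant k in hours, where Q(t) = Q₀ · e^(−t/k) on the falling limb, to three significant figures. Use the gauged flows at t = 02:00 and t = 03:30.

k ≈ 2.37 h

On the falling limb, Q drops from 162 to 86 L/s between t = 02:00 and t = 03:30 (Δt = 1.5 h).
k = −Δt / ln(Q₂/Q₁) = −1.5 / ln(86/162) = 2.37 h.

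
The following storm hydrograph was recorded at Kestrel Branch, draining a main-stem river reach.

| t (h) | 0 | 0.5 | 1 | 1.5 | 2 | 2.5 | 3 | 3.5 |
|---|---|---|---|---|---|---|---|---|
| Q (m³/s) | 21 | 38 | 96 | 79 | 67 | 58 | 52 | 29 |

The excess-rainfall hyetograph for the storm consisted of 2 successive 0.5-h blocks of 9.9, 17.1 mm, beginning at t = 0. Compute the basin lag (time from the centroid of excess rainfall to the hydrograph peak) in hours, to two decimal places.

t_L ≈ 0.43 h

Centroid of excess rainfall: t_c = Σ P_i·t̄_i / ΣP_i = 0.5667 h (block centres at 0.25, 0.75 h).
Hydrograph peak occurs at t = 1 h, so basin lag t_L = 1 − 0.5667 = 0.43 h.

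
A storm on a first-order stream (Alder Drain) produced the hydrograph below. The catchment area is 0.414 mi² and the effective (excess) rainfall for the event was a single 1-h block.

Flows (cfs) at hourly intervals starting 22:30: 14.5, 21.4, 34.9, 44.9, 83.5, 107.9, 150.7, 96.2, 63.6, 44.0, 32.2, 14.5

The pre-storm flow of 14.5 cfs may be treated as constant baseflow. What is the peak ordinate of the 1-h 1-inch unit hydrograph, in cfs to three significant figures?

U_p ≈ 68.1 cfs

Direct runoff: 0.0, 6.9, 20.4, 30.4, 69.0, 93.4, 136.2, 81.7, 49.1, 29.5, 17.7, 0.0 cfs; ΣQ_DR = 534.3 cfs, peak = 136.2 cfs.
Runoff depth d = ΣQ_DR·Δt / A = 534.3 × 3600 / (0.414 mi²) = 2.000 in.
The 1-inch UH is the DRH scaled by (1 in)/d, so U_p = 136.2 × 1/2.000 = 68.1 cfs.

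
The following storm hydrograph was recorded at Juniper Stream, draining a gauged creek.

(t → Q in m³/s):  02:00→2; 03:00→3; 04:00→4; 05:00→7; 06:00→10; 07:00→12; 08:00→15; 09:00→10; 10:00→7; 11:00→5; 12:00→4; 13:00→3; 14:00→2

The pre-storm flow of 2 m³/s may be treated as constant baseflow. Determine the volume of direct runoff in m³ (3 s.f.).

Direct-runoff ordinates (Q − Q_b): 0.0, 1.0, 2.0, 5.0, 8.0, 10.0, 13.0, 8.0, 5.0, 3.0, 2.0, 1.0, 0.0 m³/s.
ΣQ_DR = 58.00 m³/s.
With Δt = 1 h = 3600 s, V = ΣQ_DR · Δt = 58.00 × 3600 = 2.09 × 10^5 m³.

V ≈ 2.09 × 10^5 m³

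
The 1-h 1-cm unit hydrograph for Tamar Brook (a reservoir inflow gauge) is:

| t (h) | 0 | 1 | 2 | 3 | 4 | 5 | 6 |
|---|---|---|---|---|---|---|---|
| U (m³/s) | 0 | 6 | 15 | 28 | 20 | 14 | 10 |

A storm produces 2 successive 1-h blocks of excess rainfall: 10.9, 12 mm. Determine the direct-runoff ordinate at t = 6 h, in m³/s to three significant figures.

By discrete convolution, Q_j = Σ (P_i / 10 mm) · U_{j−i}.
At t = 6 h (j=6): Q = (10.9/10)·10 + (12/10)·14 = 27.7 m³/s.

Q ≈ 27.7 m³/s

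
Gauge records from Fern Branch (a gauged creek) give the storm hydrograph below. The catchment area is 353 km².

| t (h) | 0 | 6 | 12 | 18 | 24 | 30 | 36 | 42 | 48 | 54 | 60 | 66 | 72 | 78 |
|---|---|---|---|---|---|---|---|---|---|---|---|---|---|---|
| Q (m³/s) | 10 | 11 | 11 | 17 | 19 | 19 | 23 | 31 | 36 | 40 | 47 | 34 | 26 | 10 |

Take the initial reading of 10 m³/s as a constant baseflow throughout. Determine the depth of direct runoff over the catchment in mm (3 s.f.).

Direct runoff: 0.0, 1.0, 1.0, 7.0, 9.0, 9.0, 13.0, 21.0, 26.0, 30.0, 37.0, 24.0, 16.0, 0.0 m³/s; ΣQ_DR = 194.0 m³/s.
V = ΣQ_DR · Δt = 194.0 × 21600 s = 4.190 × 10^6 m³.
Over A = 353 km², depth = V / A = 11.9 mm.

d ≈ 11.9 mm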